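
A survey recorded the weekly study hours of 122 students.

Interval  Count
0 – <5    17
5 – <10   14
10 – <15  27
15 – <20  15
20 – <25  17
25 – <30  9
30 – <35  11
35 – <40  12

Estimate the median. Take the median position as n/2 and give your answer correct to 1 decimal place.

Cumulative frequencies: 17, 31, 58, 73, 90, 99, 110, 122
n = 122; position = n/2 = 61.
This falls in the class 15 – <20: L = 15, F = 58, f = 15, h = 5.
Median ≈ 15 + ((61 − 58) / 15) × 5 = 16.0000

16.0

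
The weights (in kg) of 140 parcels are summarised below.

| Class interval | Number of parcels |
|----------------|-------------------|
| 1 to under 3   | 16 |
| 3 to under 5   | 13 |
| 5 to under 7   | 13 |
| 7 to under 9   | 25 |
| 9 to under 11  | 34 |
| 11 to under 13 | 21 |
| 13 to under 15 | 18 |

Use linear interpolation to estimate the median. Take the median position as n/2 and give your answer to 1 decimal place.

9.2

Cumulative frequencies: 16, 29, 42, 67, 101, 122, 140
n = 140; position = n/2 = 70.
This falls in the class 9 to under 11: L = 9, F = 67, f = 34, h = 2.
Median ≈ 9 + ((70 − 67) / 34) × 2 = 9.1765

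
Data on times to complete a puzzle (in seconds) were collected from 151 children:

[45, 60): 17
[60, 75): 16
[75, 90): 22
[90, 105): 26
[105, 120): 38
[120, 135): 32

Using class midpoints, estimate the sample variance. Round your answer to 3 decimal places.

607.411

Midpoints: 52.5, 67.5, 82.5, 97.5, 112.5, 127.5
n = 151, Σfm = 14677.5, mean = 97.2020
Σfm² = 1517793.75
Σf(m − x̄)² = Σfm² − (Σfm)²/n = 1517793.75 − 14677.5²/151 = 91111.5894
Sample variance = 91111.5894 / 150 = 607.4106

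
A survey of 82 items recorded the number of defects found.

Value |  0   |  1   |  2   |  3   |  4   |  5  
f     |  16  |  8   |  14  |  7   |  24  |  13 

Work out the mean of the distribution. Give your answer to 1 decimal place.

2.7

Values: 0, 1, 2, 3, 4, 5
Σfx = 16×0 + 8×1 + 14×2 + 7×3 + 24×4 + 13×5 = 218
n = Σf = 82
Mean = 218 / 82 = 2.6585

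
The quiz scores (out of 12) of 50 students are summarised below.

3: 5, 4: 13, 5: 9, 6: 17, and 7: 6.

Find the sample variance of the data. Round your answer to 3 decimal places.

1.496

Values: 3, 4, 5, 6, 7
n = 50, Σfx = 256, mean = 5.1200
Σfx² = 1384
Σf(x − x̄)² = Σfx² − (Σfx)²/n = 1384 − 256²/50 = 73.2800
Sample variance = 73.2800 / 49 = 1.4955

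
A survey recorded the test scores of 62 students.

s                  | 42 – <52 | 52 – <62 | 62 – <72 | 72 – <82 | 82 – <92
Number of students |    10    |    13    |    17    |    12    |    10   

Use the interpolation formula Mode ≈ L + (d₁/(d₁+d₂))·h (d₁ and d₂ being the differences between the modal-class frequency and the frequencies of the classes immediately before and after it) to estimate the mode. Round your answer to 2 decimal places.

Modal class: 62 – <72 (highest frequency 17).
d₁ = 17 − 13 = 4, d₂ = 17 − 12 = 5
Mode ≈ 62 + (4/(4+5)) × 10 = 62 + 4.4444 = 66.4444

66.44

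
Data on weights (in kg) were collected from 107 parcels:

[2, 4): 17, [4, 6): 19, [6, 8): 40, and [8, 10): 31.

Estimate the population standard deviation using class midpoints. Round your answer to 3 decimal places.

Midpoints: 3, 5, 7, 9
n = 107, Σfm = 705, mean = 6.5888
Σfm² = 5099
Σf(m − x̄)² = Σfm² − (Σfm)²/n = 5099 − 705²/107 = 453.9065
Population variance = 453.9065 / 107 = 4.2421
Standard deviation = √4.2421 = 2.0596

2.060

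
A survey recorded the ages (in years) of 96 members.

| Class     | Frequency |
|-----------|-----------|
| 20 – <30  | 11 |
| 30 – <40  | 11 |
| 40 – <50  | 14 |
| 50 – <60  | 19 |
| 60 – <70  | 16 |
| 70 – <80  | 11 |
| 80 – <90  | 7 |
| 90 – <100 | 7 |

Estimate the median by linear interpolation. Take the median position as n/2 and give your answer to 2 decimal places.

56.32

Cumulative frequencies: 11, 22, 36, 55, 71, 82, 89, 96
n = 96; position = n/2 = 48.
This falls in the class 50 – <60: L = 50, F = 36, f = 19, h = 10.
Median ≈ 50 + ((48 − 36) / 19) × 10 = 56.3158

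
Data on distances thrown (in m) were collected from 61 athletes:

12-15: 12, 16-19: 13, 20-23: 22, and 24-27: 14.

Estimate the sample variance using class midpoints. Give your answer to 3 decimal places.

Midpoints: 13.5, 17.5, 21.5, 25.5
n = 61, Σfm = 1219.5, mean = 19.9918
Σfm² = 25441.25
Σf(m − x̄)² = Σfm² − (Σfm)²/n = 25441.25 − 1219.5²/61 = 1061.2459
Sample variance = 1061.2459 / 60 = 17.6874

17.687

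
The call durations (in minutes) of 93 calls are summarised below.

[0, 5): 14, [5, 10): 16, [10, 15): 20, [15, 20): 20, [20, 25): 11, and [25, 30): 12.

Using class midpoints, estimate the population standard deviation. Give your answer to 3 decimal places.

Midpoints: 2.5, 7.5, 12.5, 17.5, 22.5, 27.5
n = 93, Σfm = 1332.5, mean = 14.3280
Σfm² = 24881.25
Σf(m − x̄)² = Σfm² − (Σfm)²/n = 24881.25 − 1332.5²/93 = 5789.2473
Population variance = 5789.2473 / 93 = 62.2500
Standard deviation = √62.2500 = 7.8899

7.890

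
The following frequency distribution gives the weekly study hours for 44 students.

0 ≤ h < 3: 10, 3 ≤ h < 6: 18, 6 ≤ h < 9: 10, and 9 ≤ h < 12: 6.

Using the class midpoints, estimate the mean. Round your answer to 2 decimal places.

5.32

Midpoints: 1.5, 4.5, 7.5, 10.5
Σfm = 10×1.5 + 18×4.5 + 10×7.5 + 6×10.5 = 234
n = Σf = 44
Mean = 234 / 44 = 5.3182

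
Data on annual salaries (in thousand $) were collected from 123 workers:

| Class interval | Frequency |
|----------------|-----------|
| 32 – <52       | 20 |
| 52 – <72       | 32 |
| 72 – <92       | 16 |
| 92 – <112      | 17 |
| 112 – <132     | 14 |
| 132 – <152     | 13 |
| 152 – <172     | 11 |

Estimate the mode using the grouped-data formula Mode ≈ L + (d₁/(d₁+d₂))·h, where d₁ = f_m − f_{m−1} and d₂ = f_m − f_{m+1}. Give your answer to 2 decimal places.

60.57

Modal class: 52 – <72 (highest frequency 32).
d₁ = 32 − 20 = 12, d₂ = 32 − 16 = 16
Mode ≈ 52 + (12/(12+16)) × 20 = 52 + 8.5714 = 60.5714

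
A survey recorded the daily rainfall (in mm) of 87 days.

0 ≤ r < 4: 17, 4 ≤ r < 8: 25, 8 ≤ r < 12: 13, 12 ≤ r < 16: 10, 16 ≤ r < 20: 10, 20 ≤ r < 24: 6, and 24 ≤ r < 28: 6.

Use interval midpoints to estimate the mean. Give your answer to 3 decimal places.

Midpoints: 2, 6, 10, 14, 18, 22, 26
Σfm = 17×2 + 25×6 + 13×10 + 10×14 + 10×18 + 6×22 + 6×26 = 922
n = Σf = 87
Mean = 922 / 87 = 10.5977

10.598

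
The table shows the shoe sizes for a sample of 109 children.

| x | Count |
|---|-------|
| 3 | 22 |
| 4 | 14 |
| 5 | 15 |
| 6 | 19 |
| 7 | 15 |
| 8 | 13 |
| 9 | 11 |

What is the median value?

6

Cumulative frequencies: 22, 36, 51, 70, 85, 98, 109
n = 109, so the median is the value in position (n+1)/2 = 55.
Position 55 falls at value 6.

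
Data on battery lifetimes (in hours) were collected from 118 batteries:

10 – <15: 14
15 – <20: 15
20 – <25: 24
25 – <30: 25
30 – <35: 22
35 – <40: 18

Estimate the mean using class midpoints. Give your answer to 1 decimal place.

25.9

Midpoints: 12.5, 17.5, 22.5, 27.5, 32.5, 37.5
Σfm = 14×12.5 + 15×17.5 + 24×22.5 + 25×27.5 + 22×32.5 + 18×37.5 = 3055
n = Σf = 118
Mean = 3055 / 118 = 25.8898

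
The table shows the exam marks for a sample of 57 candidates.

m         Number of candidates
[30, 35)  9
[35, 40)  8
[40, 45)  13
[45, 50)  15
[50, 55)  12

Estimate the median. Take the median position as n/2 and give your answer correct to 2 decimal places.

44.42

Cumulative frequencies: 9, 17, 30, 45, 57
n = 57; position = n/2 = 28.5.
This falls in the class [40, 45): L = 40, F = 17, f = 13, h = 5.
Median ≈ 40 + ((28.5 − 17) / 13) × 5 = 44.4231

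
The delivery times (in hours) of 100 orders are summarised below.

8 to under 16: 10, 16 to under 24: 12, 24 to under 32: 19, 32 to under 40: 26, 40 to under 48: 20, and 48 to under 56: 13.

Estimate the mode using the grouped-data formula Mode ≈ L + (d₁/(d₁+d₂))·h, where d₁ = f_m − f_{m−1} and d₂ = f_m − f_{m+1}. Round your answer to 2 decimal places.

Modal class: 32 to under 40 (highest frequency 26).
d₁ = 26 − 19 = 7, d₂ = 26 − 20 = 6
Mode ≈ 32 + (7/(7+6)) × 8 = 32 + 4.3077 = 36.3077

36.31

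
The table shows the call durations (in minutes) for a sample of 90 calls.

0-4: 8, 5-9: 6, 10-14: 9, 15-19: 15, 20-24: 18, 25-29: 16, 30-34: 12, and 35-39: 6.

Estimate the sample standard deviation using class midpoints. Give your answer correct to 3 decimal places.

Midpoints: 2, 7, 12, 17, 22, 27, 32, 37
n = 90, Σfm = 1855, mean = 20.6111
Σfm² = 46835
Σf(m − x̄)² = Σfm² − (Σfm)²/n = 46835 − 1855²/90 = 8601.3889
Sample variance = 8601.3889 / 89 = 96.6448
Standard deviation = √96.6448 = 9.8308

9.831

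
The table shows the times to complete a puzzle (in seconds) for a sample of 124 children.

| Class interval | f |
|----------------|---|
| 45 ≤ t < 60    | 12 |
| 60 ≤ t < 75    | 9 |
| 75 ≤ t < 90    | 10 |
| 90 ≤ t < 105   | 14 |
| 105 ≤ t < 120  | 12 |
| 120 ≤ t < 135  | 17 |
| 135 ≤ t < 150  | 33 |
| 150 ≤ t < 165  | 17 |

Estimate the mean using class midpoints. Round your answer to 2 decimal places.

115.52

Midpoints: 52.5, 67.5, 82.5, 97.5, 112.5, 127.5, 142.5, 157.5
Σfm = 12×52.5 + 9×67.5 + 10×82.5 + 14×97.5 + 12×112.5 + 17×127.5 + 33×142.5 + 17×157.5 = 14325
n = Σf = 124
Mean = 14325 / 124 = 115.5242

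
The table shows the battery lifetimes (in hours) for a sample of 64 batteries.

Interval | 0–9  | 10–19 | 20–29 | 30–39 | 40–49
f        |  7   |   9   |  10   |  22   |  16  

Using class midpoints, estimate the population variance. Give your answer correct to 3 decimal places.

Midpoints: 4.5, 14.5, 24.5, 34.5, 44.5
n = 64, Σfm = 1878, mean = 29.3438
Σfm² = 65906
Σf(m − x̄)² = Σfm² − (Σfm)²/n = 65906 − 1878²/64 = 10798.4375
Population variance = 10798.4375 / 64 = 168.7256

168.726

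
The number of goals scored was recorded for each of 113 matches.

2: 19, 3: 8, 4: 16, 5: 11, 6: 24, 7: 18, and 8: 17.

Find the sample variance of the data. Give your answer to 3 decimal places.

4.140

Values: 2, 3, 4, 5, 6, 7, 8
n = 113, Σfx = 587, mean = 5.1947
Σfx² = 3513
Σf(x − x̄)² = Σfx² − (Σfx)²/n = 3513 − 587²/113 = 463.7168
Sample variance = 463.7168 / 112 = 4.1403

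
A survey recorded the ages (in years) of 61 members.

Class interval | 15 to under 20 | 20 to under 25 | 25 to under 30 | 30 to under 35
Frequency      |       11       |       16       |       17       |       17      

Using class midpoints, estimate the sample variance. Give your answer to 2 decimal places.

29.07

Midpoints: 17.5, 22.5, 27.5, 32.5
n = 61, Σfm = 1572.5, mean = 25.7787
Σfm² = 42281.25
Σf(m − x̄)² = Σfm² − (Σfm)²/n = 42281.25 − 1572.5²/61 = 1744.2623
Sample variance = 1744.2623 / 60 = 29.0710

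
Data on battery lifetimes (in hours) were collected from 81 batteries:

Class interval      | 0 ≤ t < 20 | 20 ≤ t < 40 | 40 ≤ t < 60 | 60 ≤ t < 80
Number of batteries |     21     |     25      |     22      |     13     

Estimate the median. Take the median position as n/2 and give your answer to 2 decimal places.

Cumulative frequencies: 21, 46, 68, 81
n = 81; position = n/2 = 40.5.
This falls in the class 20 ≤ t < 40: L = 20, F = 21, f = 25, h = 20.
Median ≈ 20 + ((40.5 − 21) / 25) × 20 = 35.6000

35.60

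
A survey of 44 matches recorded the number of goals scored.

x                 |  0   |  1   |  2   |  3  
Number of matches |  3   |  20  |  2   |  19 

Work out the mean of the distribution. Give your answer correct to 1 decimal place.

1.8

Values: 0, 1, 2, 3
Σfx = 3×0 + 20×1 + 2×2 + 19×3 = 81
n = Σf = 44
Mean = 81 / 44 = 1.8409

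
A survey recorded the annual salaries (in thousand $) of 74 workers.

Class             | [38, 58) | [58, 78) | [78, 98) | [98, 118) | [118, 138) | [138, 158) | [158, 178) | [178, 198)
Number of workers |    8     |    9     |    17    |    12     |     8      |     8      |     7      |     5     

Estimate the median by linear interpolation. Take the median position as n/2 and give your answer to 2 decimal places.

Cumulative frequencies: 8, 17, 34, 46, 54, 62, 69, 74
n = 74; position = n/2 = 37.
This falls in the class [98, 118): L = 98, F = 34, f = 12, h = 20.
Median ≈ 98 + ((37 − 34) / 12) × 20 = 103.0000

103.00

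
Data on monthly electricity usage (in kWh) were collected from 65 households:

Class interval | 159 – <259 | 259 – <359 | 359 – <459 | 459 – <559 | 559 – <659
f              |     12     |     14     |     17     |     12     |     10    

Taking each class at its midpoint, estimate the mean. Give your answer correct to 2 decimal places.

Midpoints: 209, 309, 409, 509, 609
Σfm = 12×209 + 14×309 + 17×409 + 12×509 + 10×609 = 25985
n = Σf = 65
Mean = 25985 / 65 = 399.7692

399.77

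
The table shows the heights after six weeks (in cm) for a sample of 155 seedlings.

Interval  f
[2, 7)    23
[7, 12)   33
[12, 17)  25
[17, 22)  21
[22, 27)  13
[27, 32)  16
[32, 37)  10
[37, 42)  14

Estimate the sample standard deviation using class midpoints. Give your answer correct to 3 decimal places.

Midpoints: 4.5, 9.5, 14.5, 19.5, 24.5, 29.5, 34.5, 39.5
n = 155, Σfm = 2877.5, mean = 18.5645
Σfm² = 72158.75
Σf(m − x̄)² = Σfm² − (Σfm)²/n = 72158.75 − 2877.5²/155 = 18739.3548
Sample variance = 18739.3548 / 154 = 121.6841
Standard deviation = √121.6841 = 11.0311

11.031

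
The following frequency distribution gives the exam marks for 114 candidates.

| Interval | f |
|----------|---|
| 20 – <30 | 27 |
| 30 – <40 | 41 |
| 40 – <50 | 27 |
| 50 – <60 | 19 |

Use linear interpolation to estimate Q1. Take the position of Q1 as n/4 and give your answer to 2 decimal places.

30.37

Cumulative frequencies: 27, 68, 95, 114
n = 114; position = n/4 = 28.5.
This falls in the class 30 – <40: L = 30, F = 27, f = 41, h = 10.
Lower quartile ≈ 30 + ((28.5 − 27) / 41) × 10 = 30.3659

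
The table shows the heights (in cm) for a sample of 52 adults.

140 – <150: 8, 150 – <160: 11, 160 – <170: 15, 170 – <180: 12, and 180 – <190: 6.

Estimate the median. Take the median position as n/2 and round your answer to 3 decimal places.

Cumulative frequencies: 8, 19, 34, 46, 52
n = 52; position = n/2 = 26.
This falls in the class 160 – <170: L = 160, F = 19, f = 15, h = 10.
Median ≈ 160 + ((26 − 19) / 15) × 10 = 164.6667

164.667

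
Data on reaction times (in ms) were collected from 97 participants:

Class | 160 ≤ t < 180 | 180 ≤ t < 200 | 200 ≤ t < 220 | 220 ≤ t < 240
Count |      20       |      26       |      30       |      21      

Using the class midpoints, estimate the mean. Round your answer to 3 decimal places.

200.722

Midpoints: 170, 190, 210, 230
Σfm = 20×170 + 26×190 + 30×210 + 21×230 = 19470
n = Σf = 97
Mean = 19470 / 97 = 200.7216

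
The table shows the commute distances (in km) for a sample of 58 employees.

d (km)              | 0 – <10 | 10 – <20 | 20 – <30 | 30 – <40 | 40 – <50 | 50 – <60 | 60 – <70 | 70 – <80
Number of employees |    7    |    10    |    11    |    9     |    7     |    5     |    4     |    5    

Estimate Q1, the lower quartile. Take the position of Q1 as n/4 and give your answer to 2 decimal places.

Cumulative frequencies: 7, 17, 28, 37, 44, 49, 53, 58
n = 58; position = n/4 = 14.5.
This falls in the class 10 – <20: L = 10, F = 7, f = 10, h = 10.
Lower quartile ≈ 10 + ((14.5 − 7) / 10) × 10 = 17.5000

17.50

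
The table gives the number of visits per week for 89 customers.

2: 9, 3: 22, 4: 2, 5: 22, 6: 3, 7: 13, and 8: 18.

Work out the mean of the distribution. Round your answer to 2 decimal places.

5.11

Values: 2, 3, 4, 5, 6, 7, 8
Σfx = 9×2 + 22×3 + 2×4 + 22×5 + 3×6 + 13×7 + 18×8 = 455
n = Σf = 89
Mean = 455 / 89 = 5.1124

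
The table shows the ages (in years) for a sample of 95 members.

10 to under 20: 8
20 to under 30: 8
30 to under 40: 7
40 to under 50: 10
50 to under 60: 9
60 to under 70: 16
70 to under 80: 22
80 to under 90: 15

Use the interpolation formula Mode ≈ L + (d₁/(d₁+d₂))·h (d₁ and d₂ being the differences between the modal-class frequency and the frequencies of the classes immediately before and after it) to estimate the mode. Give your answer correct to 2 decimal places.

Modal class: 70 to under 80 (highest frequency 22).
d₁ = 22 − 16 = 6, d₂ = 22 − 15 = 7
Mode ≈ 70 + (6/(6+7)) × 10 = 70 + 4.6154 = 74.6154

74.62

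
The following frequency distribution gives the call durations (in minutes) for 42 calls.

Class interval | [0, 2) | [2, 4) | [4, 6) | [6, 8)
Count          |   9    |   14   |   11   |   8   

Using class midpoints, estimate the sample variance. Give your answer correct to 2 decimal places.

4.32

Midpoints: 1, 3, 5, 7
n = 42, Σfm = 162, mean = 3.8571
Σfm² = 802
Σf(m − x̄)² = Σfm² − (Σfm)²/n = 802 − 162²/42 = 177.1429
Sample variance = 177.1429 / 41 = 4.3206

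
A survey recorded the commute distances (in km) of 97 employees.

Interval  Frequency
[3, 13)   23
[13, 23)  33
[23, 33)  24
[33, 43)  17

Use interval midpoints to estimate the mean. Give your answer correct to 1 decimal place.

21.6

Midpoints: 8, 18, 28, 38
Σfm = 23×8 + 33×18 + 24×28 + 17×38 = 2096
n = Σf = 97
Mean = 2096 / 97 = 21.6082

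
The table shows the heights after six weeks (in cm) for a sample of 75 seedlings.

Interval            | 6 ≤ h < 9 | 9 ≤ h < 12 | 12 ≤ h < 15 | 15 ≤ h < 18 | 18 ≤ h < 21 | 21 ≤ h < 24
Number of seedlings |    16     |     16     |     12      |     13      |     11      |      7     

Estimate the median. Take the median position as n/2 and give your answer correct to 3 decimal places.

13.375

Cumulative frequencies: 16, 32, 44, 57, 68, 75
n = 75; position = n/2 = 37.5.
This falls in the class 12 ≤ h < 15: L = 12, F = 32, f = 12, h = 3.
Median ≈ 12 + ((37.5 − 32) / 12) × 3 = 13.3750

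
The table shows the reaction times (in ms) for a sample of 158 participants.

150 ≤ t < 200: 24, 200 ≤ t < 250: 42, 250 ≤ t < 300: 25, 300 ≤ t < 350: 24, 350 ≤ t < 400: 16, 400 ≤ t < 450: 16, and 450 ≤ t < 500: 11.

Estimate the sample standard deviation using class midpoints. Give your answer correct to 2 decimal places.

91.41

Midpoints: 175, 225, 275, 325, 375, 425, 475
n = 158, Σfm = 46350, mean = 293.3544
Σfm² = 14908750
Σf(m − x̄)² = Σfm² − (Σfm)²/n = 14908750 − 46350²/158 = 1311772.1519
Sample variance = 1311772.1519 / 157 = 8355.2366
Standard deviation = √8355.2366 = 91.4070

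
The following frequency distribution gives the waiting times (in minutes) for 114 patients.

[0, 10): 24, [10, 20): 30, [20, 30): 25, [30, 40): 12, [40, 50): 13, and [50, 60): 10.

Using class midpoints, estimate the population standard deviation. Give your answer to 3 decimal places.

15.648

Midpoints: 5, 15, 25, 35, 45, 55
n = 114, Σfm = 2750, mean = 24.1228
Σfm² = 94250
Σf(m − x̄)² = Σfm² − (Σfm)²/n = 94250 − 2750²/114 = 27912.2807
Population variance = 27912.2807 / 114 = 244.8446
Standard deviation = √244.8446 = 15.6475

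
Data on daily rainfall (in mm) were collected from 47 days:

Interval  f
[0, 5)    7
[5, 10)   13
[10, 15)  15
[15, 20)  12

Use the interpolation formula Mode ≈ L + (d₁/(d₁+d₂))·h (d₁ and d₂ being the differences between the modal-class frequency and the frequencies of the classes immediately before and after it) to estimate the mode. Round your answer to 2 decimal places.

Modal class: [10, 15) (highest frequency 15).
d₁ = 15 − 13 = 2, d₂ = 15 − 12 = 3
Mode ≈ 10 + (2/(2+3)) × 5 = 10 + 2.0000 = 12.0000

12.00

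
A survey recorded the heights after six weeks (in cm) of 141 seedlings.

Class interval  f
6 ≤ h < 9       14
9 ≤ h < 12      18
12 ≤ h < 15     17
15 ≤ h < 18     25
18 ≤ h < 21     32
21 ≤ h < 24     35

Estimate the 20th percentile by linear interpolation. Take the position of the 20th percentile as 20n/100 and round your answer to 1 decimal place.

Cumulative frequencies: 14, 32, 49, 74, 106, 141
n = 141; position = 20n/100 = 28.2.
This falls in the class 9 ≤ h < 12: L = 9, F = 14, f = 18, h = 3.
20th percentile ≈ 9 + ((28.2 − 14) / 18) × 3 = 11.3667

11.4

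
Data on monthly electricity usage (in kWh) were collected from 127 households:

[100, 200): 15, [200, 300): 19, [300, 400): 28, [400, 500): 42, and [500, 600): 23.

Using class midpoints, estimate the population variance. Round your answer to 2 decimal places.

Midpoints: 150, 250, 350, 450, 550
n = 127, Σfm = 48350, mean = 380.7087
Σfm² = 20417500
Σf(m − x̄)² = Σfm² − (Σfm)²/n = 20417500 − 48350²/127 = 2010236.2205
Population variance = 2010236.2205 / 127 = 15828.6317

15828.63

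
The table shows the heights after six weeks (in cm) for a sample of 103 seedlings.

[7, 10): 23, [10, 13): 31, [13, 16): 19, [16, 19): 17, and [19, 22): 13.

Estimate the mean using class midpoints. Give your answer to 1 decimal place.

Midpoints: 8.5, 11.5, 14.5, 17.5, 20.5
Σfm = 23×8.5 + 31×11.5 + 19×14.5 + 17×17.5 + 13×20.5 = 1391.5
n = Σf = 103
Mean = 1391.5 / 103 = 13.5097

13.5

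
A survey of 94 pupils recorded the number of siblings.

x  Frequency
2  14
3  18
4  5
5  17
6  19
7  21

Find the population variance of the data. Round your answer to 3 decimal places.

Values: 2, 3, 4, 5, 6, 7
n = 94, Σfx = 448, mean = 4.7660
Σfx² = 2436
Σf(x − x̄)² = Σfx² − (Σfx)²/n = 2436 − 448²/94 = 300.8511
Population variance = 300.8511 / 94 = 3.2005

3.201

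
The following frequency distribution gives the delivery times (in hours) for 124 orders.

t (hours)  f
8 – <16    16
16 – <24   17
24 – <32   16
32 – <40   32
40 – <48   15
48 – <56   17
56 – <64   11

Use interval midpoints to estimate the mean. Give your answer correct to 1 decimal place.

Midpoints: 12, 20, 28, 36, 44, 52, 60
Σfm = 16×12 + 17×20 + 16×28 + 32×36 + 15×44 + 17×52 + 11×60 = 4336
n = Σf = 124
Mean = 4336 / 124 = 34.9677

35.0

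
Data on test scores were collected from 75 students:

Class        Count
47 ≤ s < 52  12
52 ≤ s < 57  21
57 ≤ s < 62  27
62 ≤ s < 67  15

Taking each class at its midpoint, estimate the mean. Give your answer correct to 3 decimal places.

57.500

Midpoints: 49.5, 54.5, 59.5, 64.5
Σfm = 12×49.5 + 21×54.5 + 27×59.5 + 15×64.5 = 4312.5
n = Σf = 75
Mean = 4312.5 / 75 = 57.5000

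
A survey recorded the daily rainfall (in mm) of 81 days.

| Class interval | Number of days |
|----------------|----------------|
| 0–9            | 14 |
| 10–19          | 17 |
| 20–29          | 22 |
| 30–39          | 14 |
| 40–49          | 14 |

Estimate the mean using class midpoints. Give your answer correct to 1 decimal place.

Midpoints: 4.5, 14.5, 24.5, 34.5, 44.5
Σfm = 14×4.5 + 17×14.5 + 22×24.5 + 14×34.5 + 14×44.5 = 1954.5
n = Σf = 81
Mean = 1954.5 / 81 = 24.1296

24.1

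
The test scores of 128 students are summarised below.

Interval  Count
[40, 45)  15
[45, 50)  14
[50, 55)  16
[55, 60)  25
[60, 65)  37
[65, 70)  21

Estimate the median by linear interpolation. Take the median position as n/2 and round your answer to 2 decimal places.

Cumulative frequencies: 15, 29, 45, 70, 107, 128
n = 128; position = n/2 = 64.
This falls in the class [55, 60): L = 55, F = 45, f = 25, h = 5.
Median ≈ 55 + ((64 − 45) / 25) × 5 = 58.8000

58.80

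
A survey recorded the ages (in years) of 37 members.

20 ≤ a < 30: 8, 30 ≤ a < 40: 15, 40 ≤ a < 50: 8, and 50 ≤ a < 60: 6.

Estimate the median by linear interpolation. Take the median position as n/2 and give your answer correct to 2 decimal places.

37.00

Cumulative frequencies: 8, 23, 31, 37
n = 37; position = n/2 = 18.5.
This falls in the class 30 ≤ a < 40: L = 30, F = 8, f = 15, h = 10.
Median ≈ 30 + ((18.5 − 8) / 15) × 10 = 37.0000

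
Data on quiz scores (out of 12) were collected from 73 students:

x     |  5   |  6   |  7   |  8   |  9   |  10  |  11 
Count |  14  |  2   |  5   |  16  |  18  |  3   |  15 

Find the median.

Cumulative frequencies: 14, 16, 21, 37, 55, 58, 73
n = 73, so the median is the value in position (n+1)/2 = 37.
Position 37 falls at value 8.

8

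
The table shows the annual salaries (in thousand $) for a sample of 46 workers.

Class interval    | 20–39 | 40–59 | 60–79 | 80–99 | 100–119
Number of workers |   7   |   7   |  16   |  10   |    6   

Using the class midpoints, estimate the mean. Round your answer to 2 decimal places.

Midpoints: 29.5, 49.5, 69.5, 89.5, 109.5
Σfm = 7×29.5 + 7×49.5 + 16×69.5 + 10×89.5 + 6×109.5 = 3217
n = Σf = 46
Mean = 3217 / 46 = 69.9348

69.93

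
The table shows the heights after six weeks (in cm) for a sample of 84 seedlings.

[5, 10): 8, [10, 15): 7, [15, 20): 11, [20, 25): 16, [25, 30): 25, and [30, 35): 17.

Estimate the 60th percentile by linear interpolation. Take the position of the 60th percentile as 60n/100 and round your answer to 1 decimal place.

26.7

Cumulative frequencies: 8, 15, 26, 42, 67, 84
n = 84; position = 60n/100 = 50.4.
This falls in the class [25, 30): L = 25, F = 42, f = 25, h = 5.
60th percentile ≈ 25 + ((50.4 − 42) / 25) × 5 = 26.6800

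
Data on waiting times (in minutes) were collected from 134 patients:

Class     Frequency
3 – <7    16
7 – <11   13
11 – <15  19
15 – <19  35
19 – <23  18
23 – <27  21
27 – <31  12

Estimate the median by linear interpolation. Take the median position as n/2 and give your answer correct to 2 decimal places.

17.17

Cumulative frequencies: 16, 29, 48, 83, 101, 122, 134
n = 134; position = n/2 = 67.
This falls in the class 15 – <19: L = 15, F = 48, f = 35, h = 4.
Median ≈ 15 + ((67 − 48) / 35) × 4 = 17.1714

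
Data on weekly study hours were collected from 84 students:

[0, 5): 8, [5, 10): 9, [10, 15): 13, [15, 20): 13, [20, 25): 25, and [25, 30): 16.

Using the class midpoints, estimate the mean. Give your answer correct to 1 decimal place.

17.6

Midpoints: 2.5, 7.5, 12.5, 17.5, 22.5, 27.5
Σfm = 8×2.5 + 9×7.5 + 13×12.5 + 13×17.5 + 25×22.5 + 16×27.5 = 1480
n = Σf = 84
Mean = 1480 / 84 = 17.6190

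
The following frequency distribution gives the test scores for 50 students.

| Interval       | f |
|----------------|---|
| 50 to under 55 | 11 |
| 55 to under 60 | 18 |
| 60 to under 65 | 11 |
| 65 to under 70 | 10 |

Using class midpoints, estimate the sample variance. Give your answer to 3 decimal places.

27.551

Midpoints: 52.5, 57.5, 62.5, 67.5
n = 50, Σfm = 2975, mean = 59.5000
Σfm² = 178362.5
Σf(m − x̄)² = Σfm² − (Σfm)²/n = 178362.5 − 2975²/50 = 1350.0000
Sample variance = 1350.0000 / 49 = 27.5510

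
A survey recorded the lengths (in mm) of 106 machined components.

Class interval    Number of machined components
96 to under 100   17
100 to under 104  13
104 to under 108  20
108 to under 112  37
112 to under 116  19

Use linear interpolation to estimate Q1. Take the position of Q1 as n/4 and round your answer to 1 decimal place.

102.9

Cumulative frequencies: 17, 30, 50, 87, 106
n = 106; position = n/4 = 26.5.
This falls in the class 100 to under 104: L = 100, F = 17, f = 13, h = 4.
Lower quartile ≈ 100 + ((26.5 − 17) / 13) × 4 = 102.9231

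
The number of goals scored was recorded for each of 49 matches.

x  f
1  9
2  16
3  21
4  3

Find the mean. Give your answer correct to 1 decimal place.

2.4

Values: 1, 2, 3, 4
Σfx = 9×1 + 16×2 + 21×3 + 3×4 = 116
n = Σf = 49
Mean = 116 / 49 = 2.3673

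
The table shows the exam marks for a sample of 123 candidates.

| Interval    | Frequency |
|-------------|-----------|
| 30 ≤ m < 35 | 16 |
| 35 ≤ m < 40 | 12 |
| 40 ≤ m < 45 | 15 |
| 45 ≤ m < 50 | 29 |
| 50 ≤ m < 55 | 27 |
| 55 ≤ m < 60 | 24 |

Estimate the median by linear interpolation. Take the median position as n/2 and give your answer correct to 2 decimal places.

48.19

Cumulative frequencies: 16, 28, 43, 72, 99, 123
n = 123; position = n/2 = 61.5.
This falls in the class 45 ≤ m < 50: L = 45, F = 43, f = 29, h = 5.
Median ≈ 45 + ((61.5 − 43) / 29) × 5 = 48.1897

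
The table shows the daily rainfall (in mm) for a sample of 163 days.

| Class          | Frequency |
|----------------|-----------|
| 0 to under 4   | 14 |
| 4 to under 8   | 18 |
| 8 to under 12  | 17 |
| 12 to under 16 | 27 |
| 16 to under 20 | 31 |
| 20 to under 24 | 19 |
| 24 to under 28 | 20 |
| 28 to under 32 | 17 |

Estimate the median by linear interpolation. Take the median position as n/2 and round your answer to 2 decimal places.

Cumulative frequencies: 14, 32, 49, 76, 107, 126, 146, 163
n = 163; position = n/2 = 81.5.
This falls in the class 16 to under 20: L = 16, F = 76, f = 31, h = 4.
Median ≈ 16 + ((81.5 − 76) / 31) × 4 = 16.7097

16.71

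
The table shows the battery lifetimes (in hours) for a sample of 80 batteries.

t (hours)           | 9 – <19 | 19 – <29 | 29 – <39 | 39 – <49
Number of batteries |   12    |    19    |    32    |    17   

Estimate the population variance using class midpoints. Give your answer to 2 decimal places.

Midpoints: 14, 24, 34, 44
n = 80, Σfm = 2460, mean = 30.7500
Σfm² = 83200
Σf(m − x̄)² = Σfm² − (Σfm)²/n = 83200 − 2460²/80 = 7555.0000
Population variance = 7555.0000 / 80 = 94.4375

94.44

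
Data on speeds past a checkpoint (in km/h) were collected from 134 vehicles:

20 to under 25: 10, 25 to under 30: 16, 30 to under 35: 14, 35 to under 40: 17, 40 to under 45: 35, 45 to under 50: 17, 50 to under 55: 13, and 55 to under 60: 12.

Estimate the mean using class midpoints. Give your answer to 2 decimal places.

Midpoints: 22.5, 27.5, 32.5, 37.5, 42.5, 47.5, 52.5, 57.5
Σfm = 10×22.5 + 16×27.5 + 14×32.5 + 17×37.5 + 35×42.5 + 17×47.5 + 13×52.5 + 12×57.5 = 5425
n = Σf = 134
Mean = 5425 / 134 = 40.4851

40.49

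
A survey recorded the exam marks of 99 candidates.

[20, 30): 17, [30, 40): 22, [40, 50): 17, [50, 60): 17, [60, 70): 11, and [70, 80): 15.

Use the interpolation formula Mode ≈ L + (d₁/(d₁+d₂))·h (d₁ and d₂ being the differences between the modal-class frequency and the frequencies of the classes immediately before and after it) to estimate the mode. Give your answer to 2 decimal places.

35.00

Modal class: [30, 40) (highest frequency 22).
d₁ = 22 − 17 = 5, d₂ = 22 − 17 = 5
Mode ≈ 30 + (5/(5+5)) × 10 = 30 + 5.0000 = 35.0000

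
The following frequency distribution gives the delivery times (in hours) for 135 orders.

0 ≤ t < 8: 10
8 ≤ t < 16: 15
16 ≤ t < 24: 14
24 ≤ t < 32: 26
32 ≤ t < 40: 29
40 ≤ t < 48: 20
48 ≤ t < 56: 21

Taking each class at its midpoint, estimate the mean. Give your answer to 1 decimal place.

Midpoints: 4, 12, 20, 28, 36, 44, 52
Σfm = 10×4 + 15×12 + 14×20 + 26×28 + 29×36 + 20×44 + 21×52 = 4244
n = Σf = 135
Mean = 4244 / 135 = 31.4370

31.4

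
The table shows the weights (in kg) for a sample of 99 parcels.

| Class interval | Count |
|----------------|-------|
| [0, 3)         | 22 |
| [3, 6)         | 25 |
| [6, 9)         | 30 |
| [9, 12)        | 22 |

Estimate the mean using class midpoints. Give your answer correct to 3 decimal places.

Midpoints: 1.5, 4.5, 7.5, 10.5
Σfm = 22×1.5 + 25×4.5 + 30×7.5 + 22×10.5 = 601.5
n = Σf = 99
Mean = 601.5 / 99 = 6.0758

6.076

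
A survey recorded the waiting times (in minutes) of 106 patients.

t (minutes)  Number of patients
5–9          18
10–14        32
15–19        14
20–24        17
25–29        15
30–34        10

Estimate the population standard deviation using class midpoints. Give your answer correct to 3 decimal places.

Midpoints: 7, 12, 17, 22, 27, 32
n = 106, Σfm = 1847, mean = 17.4245
Σfm² = 38939
Σf(m − x̄)² = Σfm² − (Σfm)²/n = 38939 − 1847²/106 = 6755.8962
Population variance = 6755.8962 / 106 = 63.7349
Standard deviation = √63.7349 = 7.9834

7.983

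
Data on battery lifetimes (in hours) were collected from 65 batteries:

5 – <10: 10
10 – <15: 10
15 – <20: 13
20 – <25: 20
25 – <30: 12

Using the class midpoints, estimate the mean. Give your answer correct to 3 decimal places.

Midpoints: 7.5, 12.5, 17.5, 22.5, 27.5
Σfm = 10×7.5 + 10×12.5 + 13×17.5 + 20×22.5 + 12×27.5 = 1207.5
n = Σf = 65
Mean = 1207.5 / 65 = 18.5769

18.577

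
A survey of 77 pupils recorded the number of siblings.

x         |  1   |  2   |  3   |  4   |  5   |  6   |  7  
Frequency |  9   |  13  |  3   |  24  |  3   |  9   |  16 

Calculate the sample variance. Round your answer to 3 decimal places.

Values: 1, 2, 3, 4, 5, 6, 7
n = 77, Σfx = 321, mean = 4.1688
Σfx² = 1655
Σf(x − x̄)² = Σfx² − (Σfx)²/n = 1655 − 321²/77 = 316.8052
Sample variance = 316.8052 / 76 = 4.1685

4.168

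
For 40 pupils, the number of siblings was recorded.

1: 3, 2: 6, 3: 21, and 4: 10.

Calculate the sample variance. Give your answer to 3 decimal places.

0.715

Values: 1, 2, 3, 4
n = 40, Σfx = 118, mean = 2.9500
Σfx² = 376
Σf(x − x̄)² = Σfx² − (Σfx)²/n = 376 − 118²/40 = 27.9000
Sample variance = 27.9000 / 39 = 0.7154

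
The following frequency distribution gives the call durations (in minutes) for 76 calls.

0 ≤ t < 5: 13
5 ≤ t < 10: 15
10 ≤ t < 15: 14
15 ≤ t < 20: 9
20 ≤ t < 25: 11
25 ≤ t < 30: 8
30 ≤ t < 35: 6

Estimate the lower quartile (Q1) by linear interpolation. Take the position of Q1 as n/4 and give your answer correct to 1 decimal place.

Cumulative frequencies: 13, 28, 42, 51, 62, 70, 76
n = 76; position = n/4 = 19.
This falls in the class 5 ≤ t < 10: L = 5, F = 13, f = 15, h = 5.
Lower quartile ≈ 5 + ((19 − 13) / 15) × 5 = 7.0000

7.0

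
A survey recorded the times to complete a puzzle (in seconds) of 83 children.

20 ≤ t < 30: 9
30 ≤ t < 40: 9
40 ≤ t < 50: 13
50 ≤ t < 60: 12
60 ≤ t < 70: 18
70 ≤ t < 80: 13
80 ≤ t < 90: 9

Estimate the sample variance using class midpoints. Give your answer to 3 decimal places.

340.200

Midpoints: 25, 35, 45, 55, 65, 75, 85
n = 83, Σfm = 4695, mean = 56.5663
Σfm² = 293475
Σf(m − x̄)² = Σfm² − (Σfm)²/n = 293475 − 4695²/83 = 27896.3855
Sample variance = 27896.3855 / 82 = 340.1998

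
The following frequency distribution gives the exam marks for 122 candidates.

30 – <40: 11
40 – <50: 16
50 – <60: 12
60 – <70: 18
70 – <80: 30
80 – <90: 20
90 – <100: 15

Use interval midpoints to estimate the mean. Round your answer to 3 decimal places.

Midpoints: 35, 45, 55, 65, 75, 85, 95
Σfm = 11×35 + 16×45 + 12×55 + 18×65 + 30×75 + 20×85 + 15×95 = 8310
n = Σf = 122
Mean = 8310 / 122 = 68.1148

68.115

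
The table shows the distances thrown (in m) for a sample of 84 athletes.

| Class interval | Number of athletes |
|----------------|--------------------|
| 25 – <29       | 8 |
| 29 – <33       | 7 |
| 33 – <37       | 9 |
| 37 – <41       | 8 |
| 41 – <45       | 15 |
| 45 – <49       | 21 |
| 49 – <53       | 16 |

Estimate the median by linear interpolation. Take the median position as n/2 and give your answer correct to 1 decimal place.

43.7

Cumulative frequencies: 8, 15, 24, 32, 47, 68, 84
n = 84; position = n/2 = 42.
This falls in the class 41 – <45: L = 41, F = 32, f = 15, h = 4.
Median ≈ 41 + ((42 − 32) / 15) × 4 = 43.6667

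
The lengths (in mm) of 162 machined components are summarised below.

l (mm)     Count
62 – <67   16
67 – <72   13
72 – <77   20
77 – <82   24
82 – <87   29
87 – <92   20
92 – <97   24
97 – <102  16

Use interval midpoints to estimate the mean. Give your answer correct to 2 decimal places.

Midpoints: 64.5, 69.5, 74.5, 79.5, 84.5, 89.5, 94.5, 99.5
Σfm = 16×64.5 + 13×69.5 + 20×74.5 + 24×79.5 + 29×84.5 + 20×89.5 + 24×94.5 + 16×99.5 = 13434
n = Σf = 162
Mean = 13434 / 162 = 82.9259

82.93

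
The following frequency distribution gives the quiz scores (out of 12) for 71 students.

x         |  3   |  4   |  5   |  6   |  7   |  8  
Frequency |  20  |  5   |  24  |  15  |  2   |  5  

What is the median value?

5

Cumulative frequencies: 20, 25, 49, 64, 66, 71
n = 71, so the median is the value in position (n+1)/2 = 36.
Position 36 falls at value 5.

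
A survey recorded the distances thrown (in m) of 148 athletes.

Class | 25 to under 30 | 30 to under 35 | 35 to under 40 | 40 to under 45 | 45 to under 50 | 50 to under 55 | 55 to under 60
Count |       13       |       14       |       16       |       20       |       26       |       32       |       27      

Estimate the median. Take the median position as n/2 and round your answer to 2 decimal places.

Cumulative frequencies: 13, 27, 43, 63, 89, 121, 148
n = 148; position = n/2 = 74.
This falls in the class 45 to under 50: L = 45, F = 63, f = 26, h = 5.
Median ≈ 45 + ((74 − 63) / 26) × 5 = 47.1154

47.12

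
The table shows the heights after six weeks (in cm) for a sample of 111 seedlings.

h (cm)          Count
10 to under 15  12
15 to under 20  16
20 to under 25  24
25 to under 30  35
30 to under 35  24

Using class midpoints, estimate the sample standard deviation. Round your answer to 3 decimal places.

Midpoints: 12.5, 17.5, 22.5, 27.5, 32.5
n = 111, Σfm = 2712.5, mean = 24.4369
Σfm² = 70743.75
Σf(m − x̄)² = Σfm² − (Σfm)²/n = 70743.75 − 2712.5²/111 = 4458.5586
Sample variance = 4458.5586 / 110 = 40.5324
Standard deviation = √40.5324 = 6.3665

6.367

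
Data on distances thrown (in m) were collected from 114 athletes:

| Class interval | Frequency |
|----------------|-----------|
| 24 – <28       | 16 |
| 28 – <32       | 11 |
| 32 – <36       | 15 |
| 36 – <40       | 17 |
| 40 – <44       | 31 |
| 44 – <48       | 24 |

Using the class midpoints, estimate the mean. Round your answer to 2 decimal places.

Midpoints: 26, 30, 34, 38, 42, 46
Σfm = 16×26 + 11×30 + 15×34 + 17×38 + 31×42 + 24×46 = 4308
n = Σf = 114
Mean = 4308 / 114 = 37.7895

37.79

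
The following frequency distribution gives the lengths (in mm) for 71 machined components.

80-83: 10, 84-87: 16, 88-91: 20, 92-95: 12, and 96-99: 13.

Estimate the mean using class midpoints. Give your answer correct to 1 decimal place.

89.6

Midpoints: 81.5, 85.5, 89.5, 93.5, 97.5
Σfm = 10×81.5 + 16×85.5 + 20×89.5 + 12×93.5 + 13×97.5 = 6362.5
n = Σf = 71
Mean = 6362.5 / 71 = 89.6127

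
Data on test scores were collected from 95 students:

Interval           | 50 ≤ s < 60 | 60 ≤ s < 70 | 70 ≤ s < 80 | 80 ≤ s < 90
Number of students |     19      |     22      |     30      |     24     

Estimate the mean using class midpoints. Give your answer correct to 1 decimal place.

71.2

Midpoints: 55, 65, 75, 85
Σfm = 19×55 + 22×65 + 30×75 + 24×85 = 6765
n = Σf = 95
Mean = 6765 / 95 = 71.2105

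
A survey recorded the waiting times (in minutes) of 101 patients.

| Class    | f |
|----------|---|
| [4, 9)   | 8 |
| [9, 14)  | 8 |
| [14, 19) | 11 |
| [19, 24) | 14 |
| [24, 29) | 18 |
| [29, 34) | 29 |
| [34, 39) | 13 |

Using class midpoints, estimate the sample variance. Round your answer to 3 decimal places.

81.361

Midpoints: 6.5, 11.5, 16.5, 21.5, 26.5, 31.5, 36.5
n = 101, Σfm = 2491.5, mean = 24.6683
Σfm² = 69597.25
Σf(m − x̄)² = Σfm² − (Σfm)²/n = 69597.25 − 2491.5²/101 = 8136.1386
Sample variance = 8136.1386 / 100 = 81.3614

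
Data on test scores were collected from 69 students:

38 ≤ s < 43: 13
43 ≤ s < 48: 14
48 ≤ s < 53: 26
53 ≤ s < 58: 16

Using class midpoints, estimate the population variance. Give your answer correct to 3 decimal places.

Midpoints: 40.5, 45.5, 50.5, 55.5
n = 69, Σfm = 3364.5, mean = 48.7609
Σfm² = 165897.25
Σf(m − x̄)² = Σfm² − (Σfm)²/n = 165897.25 − 3364.5²/69 = 1841.3043
Population variance = 1841.3043 / 69 = 26.6856

26.686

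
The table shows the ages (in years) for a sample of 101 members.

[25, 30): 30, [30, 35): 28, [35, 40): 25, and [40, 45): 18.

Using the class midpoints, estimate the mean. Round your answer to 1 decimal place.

34.0

Midpoints: 27.5, 32.5, 37.5, 42.5
Σfm = 30×27.5 + 28×32.5 + 25×37.5 + 18×42.5 = 3437.5
n = Σf = 101
Mean = 3437.5 / 101 = 34.0347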